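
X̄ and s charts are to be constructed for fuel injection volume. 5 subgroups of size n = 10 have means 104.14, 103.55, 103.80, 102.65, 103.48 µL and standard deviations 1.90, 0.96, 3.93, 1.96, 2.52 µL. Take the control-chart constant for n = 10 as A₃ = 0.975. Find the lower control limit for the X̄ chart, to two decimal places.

101.33

X̄̄ = (104.14 + 103.55 + 103.80 + 102.65 + 103.48) / 5 = 103.5240
s̄ = (1.90 + 0.96 + 3.93 + 1.96 + 2.52) / 5 = 2.2540
LCL = X̄̄ − A₃·s̄ = 103.5240 − 0.975 × 2.2540 = 101.3264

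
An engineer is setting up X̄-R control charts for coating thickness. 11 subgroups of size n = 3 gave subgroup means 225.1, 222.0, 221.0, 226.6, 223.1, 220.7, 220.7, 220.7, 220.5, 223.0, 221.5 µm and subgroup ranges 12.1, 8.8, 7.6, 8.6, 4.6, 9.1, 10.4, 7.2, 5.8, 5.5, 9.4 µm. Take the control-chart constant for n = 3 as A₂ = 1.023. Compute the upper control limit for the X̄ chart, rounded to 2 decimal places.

X̄̄ = (225.1 + 222.0 + 221.0 + 226.6 + 223.1 + 220.7 + 220.7 + 220.7 + 220.5 + 223.0 + 221.5) / 11 = 2444.9000 / 11 = 222.2636
R̄ = (12.1 + 8.8 + 7.6 + 8.6 + 4.6 + 9.1 + 10.4 + 7.2 + 5.8 + 5.5 + 9.4) / 11 = 89.1000 / 11 = 8.1000
UCL = X̄̄ + A₂·R̄ = 222.2636 + 1.023 × 8.1000 = 230.5499

230.55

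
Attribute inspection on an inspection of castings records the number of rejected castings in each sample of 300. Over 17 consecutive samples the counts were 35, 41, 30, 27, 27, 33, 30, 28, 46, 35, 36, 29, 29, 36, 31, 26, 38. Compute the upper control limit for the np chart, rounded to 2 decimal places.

48.97

p̄ = Σdᵢ / (k·n) = 557 / (17 × 300) = 0.10922
UCL = np̄ + 3·√(np̄(1−p̄)) = 32.7647 + 3 × √(32.7647×0.89078) = 32.7647 + 3 × 5.4024 = 48.9720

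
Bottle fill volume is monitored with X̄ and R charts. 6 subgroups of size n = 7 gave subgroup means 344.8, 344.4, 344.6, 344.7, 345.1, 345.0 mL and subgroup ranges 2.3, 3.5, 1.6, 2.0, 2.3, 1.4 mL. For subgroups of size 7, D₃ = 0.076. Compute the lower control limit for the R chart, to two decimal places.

R̄ = (2.3 + 3.5 + 1.6 + 2.0 + 2.3 + 1.4) / 6 = 13.1000 / 6 = 2.1833
LCL_R = D₃·R̄ = 0.076 × 2.1833 = 0.1659

0.17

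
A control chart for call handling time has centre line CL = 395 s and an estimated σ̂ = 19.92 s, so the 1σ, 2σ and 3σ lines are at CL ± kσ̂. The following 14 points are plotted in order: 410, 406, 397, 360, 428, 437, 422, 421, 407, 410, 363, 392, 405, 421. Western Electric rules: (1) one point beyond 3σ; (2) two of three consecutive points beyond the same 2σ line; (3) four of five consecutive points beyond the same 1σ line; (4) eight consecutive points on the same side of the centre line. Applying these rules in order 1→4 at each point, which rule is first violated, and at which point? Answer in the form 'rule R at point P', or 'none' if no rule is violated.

rule 3 at point 8

Zone of each point (C = within 1σ̂, B = 1σ̂–2σ̂, A = 2σ̂–3σ̂, * = beyond 3σ̂; sign = side of CL): 1:+C, 2:+C, 3:+C, 4:-B, 5:+B, 6:+A, 7:+B, 8:+B, 9:+C, 10:+C, 11:-B, 12:-C, 13:+C, 14:+B
Rule 3 (four of five consecutive points beyond the same 1σ limit) is satisfied at point 8.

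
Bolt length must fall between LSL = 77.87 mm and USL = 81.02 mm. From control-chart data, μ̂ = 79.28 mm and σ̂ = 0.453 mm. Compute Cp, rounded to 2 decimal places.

1.16

Cp = (USL − LSL) / (6σ̂) = (81.02 − 77.87) / (6 × 0.453) = 3.1500 / 2.7180 = 1.1589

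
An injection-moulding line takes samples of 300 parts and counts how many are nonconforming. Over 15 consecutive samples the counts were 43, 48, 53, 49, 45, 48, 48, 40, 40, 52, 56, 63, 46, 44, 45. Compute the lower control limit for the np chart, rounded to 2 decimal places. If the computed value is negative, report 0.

28.95

p̄ = Σdᵢ / (k·n) = 720 / (15 × 300) = 0.16000
LCL = np̄ − 3·√(np̄(1−p̄)) = 48.0000 − 3 × 6.3498 = 28.9506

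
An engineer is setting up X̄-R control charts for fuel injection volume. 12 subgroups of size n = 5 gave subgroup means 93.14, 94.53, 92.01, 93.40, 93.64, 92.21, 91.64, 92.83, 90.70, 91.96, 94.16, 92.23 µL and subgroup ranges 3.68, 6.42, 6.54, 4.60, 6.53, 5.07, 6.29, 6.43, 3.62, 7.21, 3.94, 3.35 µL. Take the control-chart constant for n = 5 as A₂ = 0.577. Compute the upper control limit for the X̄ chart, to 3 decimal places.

95.766

X̄̄ = (93.14 + 94.53 + 92.01 + 93.40 + 93.64 + 92.21 + 91.64 + 92.83 + 90.70 + 91.96 + 94.16 + 92.23) / 12 = 1112.4500 / 12 = 92.7042
R̄ = (3.68 + 6.42 + 6.54 + 4.60 + 6.53 + 5.07 + 6.29 + 6.43 + 3.62 + 7.21 + 3.94 + 3.35) / 12 = 63.6800 / 12 = 5.3067
UCL = X̄̄ + A₂·R̄ = 92.7042 + 0.577 × 5.3067 = 95.7661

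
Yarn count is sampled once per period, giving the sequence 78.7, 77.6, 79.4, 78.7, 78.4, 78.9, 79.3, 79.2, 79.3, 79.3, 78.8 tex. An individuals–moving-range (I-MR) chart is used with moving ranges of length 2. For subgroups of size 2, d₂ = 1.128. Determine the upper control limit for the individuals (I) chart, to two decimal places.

X̄ = (78.7 + 77.6 + 79.4 + 78.7 + 78.4 + 78.9 + 79.3 + 79.2 + 79.3 + 79.3 + 78.8) / 11 = 78.8727
Moving ranges: 1.1, 1.8, 0.7, 0.3, 0.5, 0.4, 0.1, 0.1, 0.0, 0.5; M̄R̄ = 5.5000 / 10 = 0.5500
UCL = X̄ + 3·M̄R̄/d₂ = 78.8727 + 3 × 0.5500 / 1.128 = 80.3355

80.34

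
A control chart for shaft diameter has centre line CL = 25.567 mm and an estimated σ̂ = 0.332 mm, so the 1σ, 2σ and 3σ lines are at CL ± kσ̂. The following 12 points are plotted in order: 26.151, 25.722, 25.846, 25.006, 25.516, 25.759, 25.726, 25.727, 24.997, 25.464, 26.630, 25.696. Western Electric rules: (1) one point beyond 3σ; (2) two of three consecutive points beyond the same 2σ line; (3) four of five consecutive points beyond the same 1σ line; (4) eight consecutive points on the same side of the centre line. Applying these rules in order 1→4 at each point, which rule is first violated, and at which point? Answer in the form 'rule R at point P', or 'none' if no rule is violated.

Zone of each point (C = within 1σ̂, B = 1σ̂–2σ̂, A = 2σ̂–3σ̂, * = beyond 3σ̂; sign = side of CL): 1:+B, 2:+C, 3:+C, 4:-B, 5:-C, 6:+C, 7:+C, 8:+C, 9:-B, 10:-C, 11:+*, 12:+C
Rule 1 (one point beyond the 3σ limits) is satisfied at point 11.

rule 1 at point 11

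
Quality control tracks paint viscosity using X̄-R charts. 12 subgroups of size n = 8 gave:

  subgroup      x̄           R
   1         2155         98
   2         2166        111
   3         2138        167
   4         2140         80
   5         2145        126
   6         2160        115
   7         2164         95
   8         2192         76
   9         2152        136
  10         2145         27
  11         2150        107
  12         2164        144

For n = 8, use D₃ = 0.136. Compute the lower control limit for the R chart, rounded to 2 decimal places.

14.53

R̄ = (98 + 111 + 167 + 80 + 126 + 115 + 95 + 76 + 136 + 27 + 107 + 144) / 12 = 1282.0000 / 12 = 106.8333
LCL_R = D₃·R̄ = 0.136 × 106.8333 = 14.5293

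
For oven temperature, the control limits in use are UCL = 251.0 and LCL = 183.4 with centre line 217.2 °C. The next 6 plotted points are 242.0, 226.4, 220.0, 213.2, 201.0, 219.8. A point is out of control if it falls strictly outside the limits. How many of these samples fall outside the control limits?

All 6 points lie within [183.4, 251.0].

0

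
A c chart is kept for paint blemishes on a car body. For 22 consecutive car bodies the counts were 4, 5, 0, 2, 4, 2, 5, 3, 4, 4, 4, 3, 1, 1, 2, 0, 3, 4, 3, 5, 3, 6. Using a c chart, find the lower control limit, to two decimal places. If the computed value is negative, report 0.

c̄ = (4 + 5 + 0 + 2 + 4 + 2 + 5 + 3 + 4 + 4 + 4 + 3 + 1 + 1 + 2 + 0 + 3 + 4 + 3 + 5 + 3 + 6) / 22 = 68 / 22 = 3.0909
LCL = c̄ − 3√c̄ = 3.0909 − 3 × 1.7581 = -2.1834 → 0 (cannot be negative)

0.00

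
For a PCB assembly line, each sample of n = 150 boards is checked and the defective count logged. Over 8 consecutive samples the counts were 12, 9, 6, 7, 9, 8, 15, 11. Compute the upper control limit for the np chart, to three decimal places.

18.629

p̄ = Σdᵢ / (k·n) = 77 / (8 × 150) = 0.06417
UCL = np̄ + 3·√(np̄(1−p̄)) = 9.6250 + 3 × √(9.6250×0.93583) = 9.6250 + 3 × 3.0012 = 18.6287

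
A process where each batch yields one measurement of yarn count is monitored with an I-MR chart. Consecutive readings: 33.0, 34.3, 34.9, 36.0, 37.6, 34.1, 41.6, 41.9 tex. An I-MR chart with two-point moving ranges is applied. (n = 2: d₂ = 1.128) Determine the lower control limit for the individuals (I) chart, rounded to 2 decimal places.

30.63

X̄ = (33.0 + 34.3 + 34.9 + 36.0 + 37.6 + 34.1 + 41.6 + 41.9) / 8 = 36.6750
Moving ranges: 1.3, 0.6, 1.1, 1.6, 3.5, 7.5, 0.3; M̄R̄ = 15.9000 / 7 = 2.2714
LCL = X̄ − 3·M̄R̄/d₂ = 36.6750 − 3 × 2.2714 / 1.128 = 30.6340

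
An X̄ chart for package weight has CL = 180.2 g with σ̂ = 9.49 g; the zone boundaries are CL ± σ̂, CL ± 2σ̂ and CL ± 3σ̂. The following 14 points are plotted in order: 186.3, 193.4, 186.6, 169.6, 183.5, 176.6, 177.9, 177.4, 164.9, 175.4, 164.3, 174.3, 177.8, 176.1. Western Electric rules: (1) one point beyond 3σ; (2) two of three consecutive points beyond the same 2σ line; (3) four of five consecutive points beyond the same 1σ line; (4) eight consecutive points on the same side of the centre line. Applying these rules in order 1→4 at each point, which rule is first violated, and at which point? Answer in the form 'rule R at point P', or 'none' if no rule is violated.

Zone of each point (C = within 1σ̂, B = 1σ̂–2σ̂, A = 2σ̂–3σ̂, * = beyond 3σ̂; sign = side of CL): 1:+C, 2:+B, 3:+C, 4:-B, 5:+C, 6:-C, 7:-C, 8:-C, 9:-B, 10:-C, 11:-B, 12:-C, 13:-C, 14:-C
Rule 4 (eight consecutive points on the same side of the centre line) is satisfied at point 13.

rule 4 at point 13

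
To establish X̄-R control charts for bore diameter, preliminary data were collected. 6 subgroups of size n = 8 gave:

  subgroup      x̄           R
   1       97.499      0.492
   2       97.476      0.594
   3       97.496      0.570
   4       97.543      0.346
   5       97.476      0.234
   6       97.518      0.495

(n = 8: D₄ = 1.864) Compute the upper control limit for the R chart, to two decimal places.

0.85

R̄ = (0.492 + 0.594 + 0.570 + 0.346 + 0.234 + 0.495) / 6 = 2.7310 / 6 = 0.4552
UCL_R = D₄·R̄ = 1.864 × 0.4552 = 0.8484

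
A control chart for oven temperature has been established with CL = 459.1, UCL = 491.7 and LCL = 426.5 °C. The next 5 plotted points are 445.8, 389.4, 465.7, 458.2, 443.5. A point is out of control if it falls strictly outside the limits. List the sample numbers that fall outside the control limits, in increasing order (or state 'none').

2

Compare each point to [426.5, 491.7]: sample 2 = 389.4 < LCL.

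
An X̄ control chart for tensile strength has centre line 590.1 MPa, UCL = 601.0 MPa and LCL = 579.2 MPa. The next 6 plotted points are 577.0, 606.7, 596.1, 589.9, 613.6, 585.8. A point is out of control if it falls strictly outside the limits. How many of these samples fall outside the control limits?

Compare each point to [579.2, 601.0]: sample 1 = 577.0 < LCL; sample 2 = 606.7 > UCL; sample 5 = 613.6 > UCL.

3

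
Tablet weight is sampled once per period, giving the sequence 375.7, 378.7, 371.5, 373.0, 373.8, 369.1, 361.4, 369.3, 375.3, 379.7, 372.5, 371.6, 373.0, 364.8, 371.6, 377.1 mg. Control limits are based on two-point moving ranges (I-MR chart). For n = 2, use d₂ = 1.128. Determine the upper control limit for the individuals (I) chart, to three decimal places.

X̄ = (375.7 + 378.7 + 371.5 + 373.0 + 373.8 + 369.1 + 361.4 + 369.3 + 375.3 + 379.7 + 372.5 + 371.6 + 373.0 + 364.8 + 371.6 + 377.1) / 16 = 372.3813
Moving ranges: 3.0, 7.2, 1.5, 0.8, 4.7, 7.7, 7.9, 6.0, 4.4, 7.2, 0.9, 1.4, 8.2, 6.8, 5.5; M̄R̄ = 73.2000 / 15 = 4.8800
UCL = X̄ + 3·M̄R̄/d₂ = 372.3813 + 3 × 4.8800 / 1.128 = 385.3600

385.360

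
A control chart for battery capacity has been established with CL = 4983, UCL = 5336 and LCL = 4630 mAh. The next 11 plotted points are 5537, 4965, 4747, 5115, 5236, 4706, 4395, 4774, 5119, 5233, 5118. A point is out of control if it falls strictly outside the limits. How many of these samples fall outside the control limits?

Compare each point to [4630, 5336]: sample 1 = 5537 > UCL; sample 7 = 4395 < LCL.

2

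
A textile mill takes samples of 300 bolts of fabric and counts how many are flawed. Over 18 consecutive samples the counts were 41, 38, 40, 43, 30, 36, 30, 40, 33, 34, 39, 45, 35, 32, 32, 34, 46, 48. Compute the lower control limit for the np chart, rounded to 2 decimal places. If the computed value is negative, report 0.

p̄ = Σdᵢ / (k·n) = 676 / (18 × 300) = 0.12519
LCL = np̄ − 3·√(np̄(1−p̄)) = 37.5556 − 3 × 5.7319 = 20.3600

20.36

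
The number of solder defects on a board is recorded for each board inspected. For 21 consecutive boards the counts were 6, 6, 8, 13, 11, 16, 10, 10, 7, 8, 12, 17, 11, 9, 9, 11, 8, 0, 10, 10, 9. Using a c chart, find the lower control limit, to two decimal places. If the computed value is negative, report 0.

0.29

c̄ = (6 + 6 + 8 + 13 + 11 + 16 + 10 + 10 + 7 + 8 + 12 + 17 + 11 + 9 + 9 + 11 + 8 + 0 + 10 + 10 + 9) / 21 = 201 / 21 = 9.5714
LCL = c̄ − 3√c̄ = 9.5714 − 3 × 3.0938 = 0.2901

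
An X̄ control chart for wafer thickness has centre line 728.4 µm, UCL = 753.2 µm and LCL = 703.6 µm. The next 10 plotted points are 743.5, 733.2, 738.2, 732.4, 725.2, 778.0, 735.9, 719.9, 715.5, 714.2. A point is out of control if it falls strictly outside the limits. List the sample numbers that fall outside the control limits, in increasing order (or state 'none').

Compare each point to [703.6, 753.2]: sample 6 = 778.0 > UCL.

6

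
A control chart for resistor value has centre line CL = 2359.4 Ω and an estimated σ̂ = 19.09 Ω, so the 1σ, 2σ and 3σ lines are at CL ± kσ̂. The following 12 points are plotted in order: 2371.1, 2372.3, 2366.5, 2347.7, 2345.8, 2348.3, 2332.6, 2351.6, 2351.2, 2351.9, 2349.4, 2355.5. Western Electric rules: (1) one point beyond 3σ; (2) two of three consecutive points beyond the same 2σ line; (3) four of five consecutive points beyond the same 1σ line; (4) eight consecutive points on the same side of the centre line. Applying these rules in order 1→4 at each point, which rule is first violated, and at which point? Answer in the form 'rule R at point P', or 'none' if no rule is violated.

Zone of each point (C = within 1σ̂, B = 1σ̂–2σ̂, A = 2σ̂–3σ̂, * = beyond 3σ̂; sign = side of CL): 1:+C, 2:+C, 3:+C, 4:-C, 5:-C, 6:-C, 7:-B, 8:-C, 9:-C, 10:-C, 11:-C, 12:-C
Rule 4 (eight consecutive points on the same side of the centre line) is satisfied at point 11.

rule 4 at point 11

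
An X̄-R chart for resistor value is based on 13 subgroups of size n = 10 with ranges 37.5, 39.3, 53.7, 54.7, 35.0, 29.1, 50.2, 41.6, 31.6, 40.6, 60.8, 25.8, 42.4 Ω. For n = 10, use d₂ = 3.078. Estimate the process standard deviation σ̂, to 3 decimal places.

R̄ = (37.5 + 39.3 + 53.7 + 54.7 + 35.0 + 29.1 + 50.2 + 41.6 + 31.6 + 40.6 + 60.8 + 25.8 + 42.4) / 13 = 41.7154
σ̂ = R̄ / d₂ = 41.7154 / 3.078 = 13.5528

13.553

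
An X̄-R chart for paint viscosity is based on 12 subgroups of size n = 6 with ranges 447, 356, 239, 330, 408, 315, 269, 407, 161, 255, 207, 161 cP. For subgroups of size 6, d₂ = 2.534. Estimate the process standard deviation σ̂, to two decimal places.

116.91

R̄ = (447 + 356 + 239 + 330 + 408 + 315 + 269 + 407 + 161 + 255 + 207 + 161) / 12 = 296.2500
σ̂ = R̄ / d₂ = 296.2500 / 2.534 = 116.9100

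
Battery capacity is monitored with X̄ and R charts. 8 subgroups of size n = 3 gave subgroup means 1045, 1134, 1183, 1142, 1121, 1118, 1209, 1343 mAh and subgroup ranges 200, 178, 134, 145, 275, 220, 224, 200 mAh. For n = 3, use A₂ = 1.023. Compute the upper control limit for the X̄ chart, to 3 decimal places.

X̄̄ = (1045 + 1134 + 1183 + 1142 + 1121 + 1118 + 1209 + 1343) / 8 = 9295.0000 / 8 = 1161.8750
R̄ = (200 + 178 + 134 + 145 + 275 + 220 + 224 + 200) / 8 = 1576.0000 / 8 = 197.0000
UCL = X̄̄ + A₂·R̄ = 1161.8750 + 1.023 × 197.0000 = 1363.4060

1363.406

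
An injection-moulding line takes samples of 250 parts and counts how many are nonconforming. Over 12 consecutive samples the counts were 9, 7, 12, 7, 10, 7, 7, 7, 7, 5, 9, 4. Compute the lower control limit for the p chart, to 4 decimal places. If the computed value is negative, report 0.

p̄ = Σdᵢ / (k·n) = 91 / (12 × 250) = 0.03033
LCL = p̄ − 3·√(p̄(1−p̄)/n) = 0.03033 − 3 × 0.01085 = -0.00221 → 0 (negative, so LCL = 0)

0.0000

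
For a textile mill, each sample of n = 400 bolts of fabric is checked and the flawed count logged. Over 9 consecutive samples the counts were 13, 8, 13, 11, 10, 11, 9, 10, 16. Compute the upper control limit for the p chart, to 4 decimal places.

0.0528

p̄ = Σdᵢ / (k·n) = 101 / (9 × 400) = 0.02806
UCL = p̄ + 3·√(p̄(1−p̄)/n) = 0.02806 + 3 × √(0.02806×0.97194/400) = 0.02806 + 3 × 0.00826 = 0.05283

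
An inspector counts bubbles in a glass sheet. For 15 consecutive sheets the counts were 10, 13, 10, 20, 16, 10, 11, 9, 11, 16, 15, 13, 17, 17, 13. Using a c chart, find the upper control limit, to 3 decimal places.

24.382

c̄ = (10 + 13 + 10 + 20 + 16 + 10 + 11 + 9 + 11 + 16 + 15 + 13 + 17 + 17 + 13) / 15 = 201 / 15 = 13.4000
UCL = c̄ + 3√c̄ = 13.4000 + 3 × √13.4000 = 13.4000 + 3 × 3.6606 = 24.3818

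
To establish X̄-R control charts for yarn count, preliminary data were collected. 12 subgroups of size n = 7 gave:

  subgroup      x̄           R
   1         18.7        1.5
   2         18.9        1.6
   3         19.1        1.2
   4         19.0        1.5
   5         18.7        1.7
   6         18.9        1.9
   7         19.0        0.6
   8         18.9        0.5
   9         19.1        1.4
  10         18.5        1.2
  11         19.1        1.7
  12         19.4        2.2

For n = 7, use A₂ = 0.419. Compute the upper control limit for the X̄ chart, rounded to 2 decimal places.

X̄̄ = (18.7 + 18.9 + 19.1 + 19.0 + 18.7 + 18.9 + 19.0 + 18.9 + 19.1 + 18.5 + 19.1 + 19.4) / 12 = 227.3000 / 12 = 18.9417
R̄ = (1.5 + 1.6 + 1.2 + 1.5 + 1.7 + 1.9 + 0.6 + 0.5 + 1.4 + 1.2 + 1.7 + 2.2) / 12 = 17.0000 / 12 = 1.4167
UCL = X̄̄ + A₂·R̄ = 18.9417 + 0.419 × 1.4167 = 19.5353

19.54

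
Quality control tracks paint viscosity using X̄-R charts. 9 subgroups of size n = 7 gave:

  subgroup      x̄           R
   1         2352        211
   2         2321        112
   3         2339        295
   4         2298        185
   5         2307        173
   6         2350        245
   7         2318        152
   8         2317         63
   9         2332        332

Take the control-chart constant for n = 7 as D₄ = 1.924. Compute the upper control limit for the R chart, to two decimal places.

377.96

R̄ = (211 + 112 + 295 + 185 + 173 + 245 + 152 + 63 + 332) / 9 = 1768.0000 / 9 = 196.4444
UCL_R = D₄·R̄ = 1.924 × 196.4444 = 377.9591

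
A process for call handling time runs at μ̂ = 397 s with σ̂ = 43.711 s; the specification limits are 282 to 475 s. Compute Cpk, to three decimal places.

Cpu = (USL − μ̂) / (3σ̂) = (475 − 397) / (3 × 43.711) = 0.5948; Cpl = (μ̂ − LSL) / (3σ̂) = (397 − 282) / (3 × 43.711) = 0.8770; Cpk = min(Cpu, Cpl) = 0.5948

0.595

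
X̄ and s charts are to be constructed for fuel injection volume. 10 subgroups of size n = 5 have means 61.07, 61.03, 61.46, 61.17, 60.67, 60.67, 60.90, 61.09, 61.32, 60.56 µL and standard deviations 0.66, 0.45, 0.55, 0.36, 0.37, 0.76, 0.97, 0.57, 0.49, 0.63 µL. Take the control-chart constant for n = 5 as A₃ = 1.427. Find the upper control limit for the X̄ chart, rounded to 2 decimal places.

X̄̄ = (61.07 + 61.03 + 61.46 + 61.17 + 60.67 + 60.67 + 60.90 + 61.09 + 61.32 + 60.56) / 10 = 60.9940
s̄ = (0.66 + 0.45 + 0.55 + 0.36 + 0.37 + 0.76 + 0.97 + 0.57 + 0.49 + 0.63) / 10 = 0.5810
UCL = X̄̄ + A₃·s̄ = 60.9940 + 1.427 × 0.5810 = 61.8231

61.82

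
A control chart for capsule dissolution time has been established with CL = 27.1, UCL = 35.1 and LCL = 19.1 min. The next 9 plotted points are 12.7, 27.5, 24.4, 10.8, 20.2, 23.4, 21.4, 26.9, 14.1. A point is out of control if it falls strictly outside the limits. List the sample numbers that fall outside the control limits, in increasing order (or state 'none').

Compare each point to [19.1, 35.1]: sample 1 = 12.7 < LCL; sample 4 = 10.8 < LCL; sample 9 = 14.1 < LCL.

1, 4, 9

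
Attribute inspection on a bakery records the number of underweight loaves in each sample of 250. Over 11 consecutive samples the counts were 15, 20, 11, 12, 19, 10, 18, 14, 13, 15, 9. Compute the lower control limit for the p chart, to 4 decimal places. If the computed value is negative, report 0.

p̄ = Σdᵢ / (k·n) = 156 / (11 × 250) = 0.05673
LCL = p̄ − 3·√(p̄(1−p̄)/n) = 0.05673 − 3 × 0.01463 = 0.01284

0.0128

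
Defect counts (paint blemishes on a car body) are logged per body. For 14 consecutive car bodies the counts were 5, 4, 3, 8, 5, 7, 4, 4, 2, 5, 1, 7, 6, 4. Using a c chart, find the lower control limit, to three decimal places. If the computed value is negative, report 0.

0.000

c̄ = (5 + 4 + 3 + 8 + 5 + 7 + 4 + 4 + 2 + 5 + 1 + 7 + 6 + 4) / 14 = 65 / 14 = 4.6429
LCL = c̄ − 3√c̄ = 4.6429 − 3 × 2.1547 = -1.8213 → 0 (cannot be negative)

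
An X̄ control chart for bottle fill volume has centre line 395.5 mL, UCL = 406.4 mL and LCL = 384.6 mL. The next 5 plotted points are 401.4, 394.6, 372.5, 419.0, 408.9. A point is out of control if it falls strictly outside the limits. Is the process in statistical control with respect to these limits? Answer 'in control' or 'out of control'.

out of control

Compare each point to [384.6, 406.4]: sample 3 = 372.5 < LCL; sample 4 = 419.0 > UCL; sample 5 = 408.9 > UCL.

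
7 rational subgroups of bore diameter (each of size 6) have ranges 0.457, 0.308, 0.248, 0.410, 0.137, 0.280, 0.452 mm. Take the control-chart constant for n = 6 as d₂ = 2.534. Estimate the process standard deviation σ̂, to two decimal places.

R̄ = (0.457 + 0.308 + 0.248 + 0.410 + 0.137 + 0.280 + 0.452) / 7 = 0.3274
σ̂ = R̄ / d₂ = 0.3274 / 2.534 = 0.1292

0.13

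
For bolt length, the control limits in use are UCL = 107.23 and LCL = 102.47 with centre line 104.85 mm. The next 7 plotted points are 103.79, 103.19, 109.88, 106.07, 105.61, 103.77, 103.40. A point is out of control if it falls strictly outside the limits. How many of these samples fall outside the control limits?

Compare each point to [102.47, 107.23]: sample 3 = 109.88 > UCL.

1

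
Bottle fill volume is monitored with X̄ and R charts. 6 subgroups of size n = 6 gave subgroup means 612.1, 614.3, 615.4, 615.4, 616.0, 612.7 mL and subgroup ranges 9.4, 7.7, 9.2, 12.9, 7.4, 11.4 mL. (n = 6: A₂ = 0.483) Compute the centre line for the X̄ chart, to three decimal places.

614.317

X̄̄ = (612.1 + 614.3 + 615.4 + 615.4 + 616.0 + 612.7) / 6 = 3685.9000 / 6 = 614.3167
CL = X̄̄ = 614.3167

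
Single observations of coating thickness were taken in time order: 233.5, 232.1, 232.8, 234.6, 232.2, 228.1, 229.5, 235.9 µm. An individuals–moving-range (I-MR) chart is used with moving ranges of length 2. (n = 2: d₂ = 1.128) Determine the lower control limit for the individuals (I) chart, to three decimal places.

225.423

X̄ = (233.5 + 232.1 + 232.8 + 234.6 + 232.2 + 228.1 + 229.5 + 235.9) / 8 = 232.3375
Moving ranges: 1.4, 0.7, 1.8, 2.4, 4.1, 1.4, 6.4; M̄R̄ = 18.2000 / 7 = 2.6000
LCL = X̄ − 3·M̄R̄/d₂ = 232.3375 − 3 × 2.6000 / 1.128 = 225.4226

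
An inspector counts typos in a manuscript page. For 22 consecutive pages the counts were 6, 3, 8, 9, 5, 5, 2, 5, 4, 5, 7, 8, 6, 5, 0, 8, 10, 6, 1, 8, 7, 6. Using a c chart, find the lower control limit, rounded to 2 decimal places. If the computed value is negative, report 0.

c̄ = (6 + 3 + 8 + 9 + 5 + 5 + 2 + 5 + 4 + 5 + 7 + 8 + 6 + 5 + 0 + 8 + 10 + 6 + 1 + 8 + 7 + 6) / 22 = 124 / 22 = 5.6364
LCL = c̄ − 3√c̄ = 5.6364 − 3 × 2.3741 = -1.4859 → 0 (cannot be negative)

0.00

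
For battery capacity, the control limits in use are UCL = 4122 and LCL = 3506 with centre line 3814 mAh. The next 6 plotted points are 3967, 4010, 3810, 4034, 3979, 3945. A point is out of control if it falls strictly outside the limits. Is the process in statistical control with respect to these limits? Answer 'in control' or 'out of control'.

in control

All 6 points lie within [3506, 4122].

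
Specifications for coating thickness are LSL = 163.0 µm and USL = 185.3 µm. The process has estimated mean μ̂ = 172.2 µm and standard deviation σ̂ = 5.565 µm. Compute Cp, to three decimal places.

Cp = (USL − LSL) / (6σ̂) = (185.3 − 163.0) / (6 × 5.565) = 22.3000 / 33.3900 = 0.6679

0.668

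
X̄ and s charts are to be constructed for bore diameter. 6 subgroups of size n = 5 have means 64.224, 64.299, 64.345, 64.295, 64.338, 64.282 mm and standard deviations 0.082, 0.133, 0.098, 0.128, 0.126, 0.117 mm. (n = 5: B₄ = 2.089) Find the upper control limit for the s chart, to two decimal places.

0.24

s̄ = (0.082 + 0.133 + 0.098 + 0.128 + 0.126 + 0.117) / 6 = 0.1140
UCL_s = B₄·s̄ = 2.089 × 0.1140 = 0.2381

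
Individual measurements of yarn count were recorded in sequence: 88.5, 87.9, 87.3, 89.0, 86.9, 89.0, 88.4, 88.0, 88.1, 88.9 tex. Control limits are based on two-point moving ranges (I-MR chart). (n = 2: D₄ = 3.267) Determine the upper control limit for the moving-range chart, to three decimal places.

3.267

Moving ranges: 0.6, 0.6, 1.7, 2.1, 2.1, 0.6, 0.4, 0.1, 0.8; M̄R̄ = 9.0000 / 9 = 1.0000
UCL_MR = D₄·M̄R̄ = 3.267 × 1.0000 = 3.2670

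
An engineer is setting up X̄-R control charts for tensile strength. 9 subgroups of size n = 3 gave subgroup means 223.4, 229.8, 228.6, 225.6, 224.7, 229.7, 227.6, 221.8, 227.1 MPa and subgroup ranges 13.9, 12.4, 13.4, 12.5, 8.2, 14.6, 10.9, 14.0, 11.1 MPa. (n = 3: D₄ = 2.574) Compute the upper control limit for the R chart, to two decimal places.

R̄ = (13.9 + 12.4 + 13.4 + 12.5 + 8.2 + 14.6 + 10.9 + 14.0 + 11.1) / 9 = 111.0000 / 9 = 12.3333
UCL_R = D₄·R̄ = 2.574 × 12.3333 = 31.7460

31.75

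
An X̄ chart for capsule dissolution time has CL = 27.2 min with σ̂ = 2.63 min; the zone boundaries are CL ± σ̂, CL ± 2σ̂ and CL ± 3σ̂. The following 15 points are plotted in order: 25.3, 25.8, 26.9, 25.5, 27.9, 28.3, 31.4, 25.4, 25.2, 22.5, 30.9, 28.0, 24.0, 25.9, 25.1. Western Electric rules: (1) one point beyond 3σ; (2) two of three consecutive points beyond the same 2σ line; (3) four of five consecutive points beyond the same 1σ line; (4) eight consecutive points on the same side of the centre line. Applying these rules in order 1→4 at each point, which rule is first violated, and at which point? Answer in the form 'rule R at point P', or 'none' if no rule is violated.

none

Zone of each point (C = within 1σ̂, B = 1σ̂–2σ̂, A = 2σ̂–3σ̂, * = beyond 3σ̂; sign = side of CL): 1:-C, 2:-C, 3:-C, 4:-C, 5:+C, 6:+C, 7:+B, 8:-C, 9:-C, 10:-B, 11:+B, 12:+C, 13:-B, 14:-C, 15:-C
No rule fires across all 15 points.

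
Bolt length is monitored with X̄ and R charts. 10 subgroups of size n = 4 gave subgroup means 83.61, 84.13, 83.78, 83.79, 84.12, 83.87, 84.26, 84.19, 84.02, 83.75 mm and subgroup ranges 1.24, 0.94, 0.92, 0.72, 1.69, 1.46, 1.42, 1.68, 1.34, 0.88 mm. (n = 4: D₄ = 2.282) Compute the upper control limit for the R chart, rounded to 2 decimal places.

2.80

R̄ = (1.24 + 0.94 + 0.92 + 0.72 + 1.69 + 1.46 + 1.42 + 1.68 + 1.34 + 0.88) / 10 = 12.2900 / 10 = 1.2290
UCL_R = D₄·R̄ = 2.282 × 1.2290 = 2.8046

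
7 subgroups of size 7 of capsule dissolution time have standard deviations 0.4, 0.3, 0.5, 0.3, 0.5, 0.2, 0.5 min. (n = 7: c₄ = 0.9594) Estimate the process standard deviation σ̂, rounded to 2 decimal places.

s̄ = (0.4 + 0.3 + 0.5 + 0.3 + 0.5 + 0.2 + 0.5) / 7 = 0.3857
σ̂ = s̄ / c₄ = 0.3857 / 0.9594 = 0.4020

0.40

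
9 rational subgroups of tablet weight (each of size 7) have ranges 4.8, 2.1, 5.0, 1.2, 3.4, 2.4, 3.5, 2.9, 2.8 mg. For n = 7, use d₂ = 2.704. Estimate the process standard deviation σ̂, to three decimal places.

R̄ = (4.8 + 2.1 + 5.0 + 1.2 + 3.4 + 2.4 + 3.5 + 2.9 + 2.8) / 9 = 3.1222
σ̂ = R̄ / d₂ = 3.1222 / 2.704 = 1.1547

1.155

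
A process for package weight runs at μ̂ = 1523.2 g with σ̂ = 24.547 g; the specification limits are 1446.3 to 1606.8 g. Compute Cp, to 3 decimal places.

1.090

Cp = (USL − LSL) / (6σ̂) = (1606.8 − 1446.3) / (6 × 24.547) = 160.5000 / 147.2820 = 1.0897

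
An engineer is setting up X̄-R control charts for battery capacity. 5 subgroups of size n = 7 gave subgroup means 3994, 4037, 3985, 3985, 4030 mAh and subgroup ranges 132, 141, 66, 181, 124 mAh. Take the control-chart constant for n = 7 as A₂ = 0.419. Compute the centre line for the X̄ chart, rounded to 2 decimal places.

X̄̄ = (3994 + 4037 + 3985 + 3985 + 4030) / 5 = 20031.0000 / 5 = 4006.2000
CL = X̄̄ = 4006.2000

4006.20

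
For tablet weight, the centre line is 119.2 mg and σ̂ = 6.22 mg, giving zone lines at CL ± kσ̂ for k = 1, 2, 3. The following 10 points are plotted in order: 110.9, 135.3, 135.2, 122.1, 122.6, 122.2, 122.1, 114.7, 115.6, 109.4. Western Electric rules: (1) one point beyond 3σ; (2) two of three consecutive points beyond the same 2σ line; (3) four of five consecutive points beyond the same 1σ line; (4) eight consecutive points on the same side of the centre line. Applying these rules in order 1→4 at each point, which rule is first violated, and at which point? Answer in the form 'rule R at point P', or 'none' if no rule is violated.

rule 2 at point 3

Zone of each point (C = within 1σ̂, B = 1σ̂–2σ̂, A = 2σ̂–3σ̂, * = beyond 3σ̂; sign = side of CL): 1:-B, 2:+A, 3:+A, 4:+C, 5:+C, 6:+C, 7:+C, 8:-C, 9:-C, 10:-B
Rule 2 (two of three consecutive points beyond the same 2σ limit) is satisfied at point 3.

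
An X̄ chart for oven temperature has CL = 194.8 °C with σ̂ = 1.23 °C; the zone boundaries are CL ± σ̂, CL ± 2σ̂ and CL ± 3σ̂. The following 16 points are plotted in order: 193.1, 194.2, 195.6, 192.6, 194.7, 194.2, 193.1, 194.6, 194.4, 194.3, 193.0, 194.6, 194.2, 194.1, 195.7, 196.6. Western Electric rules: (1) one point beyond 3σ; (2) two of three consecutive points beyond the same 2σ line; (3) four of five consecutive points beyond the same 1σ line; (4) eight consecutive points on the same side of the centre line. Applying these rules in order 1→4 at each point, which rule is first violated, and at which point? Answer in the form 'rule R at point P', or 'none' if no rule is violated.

Zone of each point (C = within 1σ̂, B = 1σ̂–2σ̂, A = 2σ̂–3σ̂, * = beyond 3σ̂; sign = side of CL): 1:-B, 2:-C, 3:+C, 4:-B, 5:-C, 6:-C, 7:-B, 8:-C, 9:-C, 10:-C, 11:-B, 12:-C, 13:-C, 14:-C, 15:+C, 16:+B
Rule 4 (eight consecutive points on the same side of the centre line) is satisfied at point 11.

rule 4 at point 11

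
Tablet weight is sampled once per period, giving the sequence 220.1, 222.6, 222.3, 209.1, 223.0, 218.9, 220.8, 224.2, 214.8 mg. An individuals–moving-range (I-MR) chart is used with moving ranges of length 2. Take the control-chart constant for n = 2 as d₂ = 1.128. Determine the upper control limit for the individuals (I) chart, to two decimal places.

235.72

X̄ = (220.1 + 222.6 + 222.3 + 209.1 + 223.0 + 218.9 + 220.8 + 224.2 + 214.8) / 9 = 219.5333
Moving ranges: 2.5, 0.3, 13.2, 13.9, 4.1, 1.9, 3.4, 9.4; M̄R̄ = 48.7000 / 8 = 6.0875
UCL = X̄ + 3·M̄R̄/d₂ = 219.5333 + 3 × 6.0875 / 1.128 = 235.7235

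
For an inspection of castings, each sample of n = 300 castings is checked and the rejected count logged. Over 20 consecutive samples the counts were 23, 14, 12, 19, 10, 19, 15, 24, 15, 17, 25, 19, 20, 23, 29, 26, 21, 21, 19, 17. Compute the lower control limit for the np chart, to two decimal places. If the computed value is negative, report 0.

6.62

p̄ = Σdᵢ / (k·n) = 388 / (20 × 300) = 0.06467
LCL = np̄ − 3·√(np̄(1−p̄)) = 19.4000 − 3 × 4.2597 = 6.6208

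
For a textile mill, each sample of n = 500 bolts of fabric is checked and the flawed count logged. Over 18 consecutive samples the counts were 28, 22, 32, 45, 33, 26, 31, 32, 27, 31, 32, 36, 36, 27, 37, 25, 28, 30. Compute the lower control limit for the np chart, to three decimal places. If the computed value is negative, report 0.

p̄ = Σdᵢ / (k·n) = 558 / (18 × 500) = 0.06200
LCL = np̄ − 3·√(np̄(1−p̄)) = 31.0000 − 3 × 5.3924 = 14.8228

14.823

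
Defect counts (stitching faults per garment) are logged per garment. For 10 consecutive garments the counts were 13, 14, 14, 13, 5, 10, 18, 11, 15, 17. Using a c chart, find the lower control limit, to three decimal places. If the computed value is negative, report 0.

2.183

c̄ = (13 + 14 + 14 + 13 + 5 + 10 + 18 + 11 + 15 + 17) / 10 = 130 / 10 = 13.0000
LCL = c̄ − 3√c̄ = 13.0000 − 3 × 3.6056 = 2.1833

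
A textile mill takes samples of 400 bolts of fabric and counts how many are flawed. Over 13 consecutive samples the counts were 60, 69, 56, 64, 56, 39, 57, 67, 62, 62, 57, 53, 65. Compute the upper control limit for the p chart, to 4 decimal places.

0.2007

p̄ = Σdᵢ / (k·n) = 767 / (13 × 400) = 0.14750
UCL = p̄ + 3·√(p̄(1−p̄)/n) = 0.14750 + 3 × √(0.14750×0.85250/400) = 0.14750 + 3 × 0.01773 = 0.20069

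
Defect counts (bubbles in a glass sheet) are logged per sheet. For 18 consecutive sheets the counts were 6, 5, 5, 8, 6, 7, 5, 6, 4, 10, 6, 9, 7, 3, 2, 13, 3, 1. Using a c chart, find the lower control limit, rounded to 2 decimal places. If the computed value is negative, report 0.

0.00

c̄ = (6 + 5 + 5 + 8 + 6 + 7 + 5 + 6 + 4 + 10 + 6 + 9 + 7 + 3 + 2 + 13 + 3 + 1) / 18 = 106 / 18 = 5.8889
LCL = c̄ − 3√c̄ = 5.8889 − 3 × 2.4267 = -1.3912 → 0 (cannot be negative)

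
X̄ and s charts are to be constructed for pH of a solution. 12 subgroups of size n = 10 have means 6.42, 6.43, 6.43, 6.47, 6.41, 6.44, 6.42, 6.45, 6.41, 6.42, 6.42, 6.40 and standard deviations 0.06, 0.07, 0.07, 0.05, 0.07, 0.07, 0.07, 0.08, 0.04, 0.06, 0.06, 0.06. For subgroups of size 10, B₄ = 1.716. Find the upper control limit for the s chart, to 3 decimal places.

s̄ = (0.06 + 0.07 + 0.07 + 0.05 + 0.07 + 0.07 + 0.07 + 0.08 + 0.04 + 0.06 + 0.06 + 0.06) / 12 = 0.0633
UCL_s = B₄·s̄ = 1.716 × 0.0633 = 0.1087

0.109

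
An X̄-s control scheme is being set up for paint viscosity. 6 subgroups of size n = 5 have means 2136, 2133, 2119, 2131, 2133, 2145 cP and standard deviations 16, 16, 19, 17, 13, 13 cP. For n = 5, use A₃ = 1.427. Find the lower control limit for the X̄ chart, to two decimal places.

X̄̄ = (2136 + 2133 + 2119 + 2131 + 2133 + 2145) / 6 = 2132.8333
s̄ = (16 + 16 + 19 + 17 + 13 + 13) / 6 = 15.6667
LCL = X̄̄ − A₃·s̄ = 2132.8333 − 1.427 × 15.6667 = 2110.4770

2110.48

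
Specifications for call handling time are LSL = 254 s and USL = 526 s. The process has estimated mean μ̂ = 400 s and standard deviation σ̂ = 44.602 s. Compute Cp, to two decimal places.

1.02

Cp = (USL − LSL) / (6σ̂) = (526 − 254) / (6 × 44.602) = 272.0000 / 267.6120 = 1.0164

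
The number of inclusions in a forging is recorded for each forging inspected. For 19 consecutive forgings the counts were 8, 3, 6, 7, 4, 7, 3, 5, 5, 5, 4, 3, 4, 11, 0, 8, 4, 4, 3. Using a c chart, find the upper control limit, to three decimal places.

c̄ = (8 + 3 + 6 + 7 + 4 + 7 + 3 + 5 + 5 + 5 + 4 + 3 + 4 + 11 + 0 + 8 + 4 + 4 + 3) / 19 = 94 / 19 = 4.9474
UCL = c̄ + 3√c̄ = 4.9474 + 3 × √4.9474 = 4.9474 + 3 × 2.2243 = 11.6202

11.620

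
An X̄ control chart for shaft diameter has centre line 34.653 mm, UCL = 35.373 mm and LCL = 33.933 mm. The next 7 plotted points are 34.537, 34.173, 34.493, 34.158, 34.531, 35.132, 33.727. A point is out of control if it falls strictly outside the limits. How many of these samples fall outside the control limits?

1

Compare each point to [33.933, 35.373]: sample 7 = 33.727 < LCL.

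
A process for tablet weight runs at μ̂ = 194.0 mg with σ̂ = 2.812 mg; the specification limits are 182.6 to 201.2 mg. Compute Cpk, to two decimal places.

Cpu = (USL − μ̂) / (3σ̂) = (201.2 − 194.0) / (3 × 2.812) = 0.8535; Cpl = (μ̂ − LSL) / (3σ̂) = (194.0 − 182.6) / (3 × 2.812) = 1.3514; Cpk = min(Cpu, Cpl) = 0.8535

0.85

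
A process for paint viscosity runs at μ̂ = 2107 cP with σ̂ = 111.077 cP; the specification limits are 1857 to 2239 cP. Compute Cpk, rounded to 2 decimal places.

Cpu = (USL − μ̂) / (3σ̂) = (2239 − 2107) / (3 × 111.077) = 0.3961; Cpl = (μ̂ − LSL) / (3σ̂) = (2107 − 1857) / (3 × 111.077) = 0.7502; Cpk = min(Cpu, Cpl) = 0.3961

0.40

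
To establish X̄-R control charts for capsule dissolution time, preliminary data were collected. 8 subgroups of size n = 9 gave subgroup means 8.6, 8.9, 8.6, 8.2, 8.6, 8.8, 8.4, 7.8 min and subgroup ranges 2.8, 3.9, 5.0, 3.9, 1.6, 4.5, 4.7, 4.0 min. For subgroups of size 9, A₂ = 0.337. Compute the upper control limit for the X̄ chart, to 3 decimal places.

X̄̄ = (8.6 + 8.9 + 8.6 + 8.2 + 8.6 + 8.8 + 8.4 + 7.8) / 8 = 67.9000 / 8 = 8.4875
R̄ = (2.8 + 3.9 + 5.0 + 3.9 + 1.6 + 4.5 + 4.7 + 4.0) / 8 = 30.4000 / 8 = 3.8000
UCL = X̄̄ + A₂·R̄ = 8.4875 + 0.337 × 3.8000 = 9.7681

9.768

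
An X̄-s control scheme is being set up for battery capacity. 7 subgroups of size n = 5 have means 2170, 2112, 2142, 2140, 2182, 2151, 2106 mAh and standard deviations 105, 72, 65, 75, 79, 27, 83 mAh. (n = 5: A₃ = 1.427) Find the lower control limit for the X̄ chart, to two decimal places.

X̄̄ = (2170 + 2112 + 2142 + 2140 + 2182 + 2151 + 2106) / 7 = 2143.2857
s̄ = (105 + 72 + 65 + 75 + 79 + 27 + 83) / 7 = 72.2857
LCL = X̄̄ − A₃·s̄ = 2143.2857 − 1.427 × 72.2857 = 2040.1340

2040.13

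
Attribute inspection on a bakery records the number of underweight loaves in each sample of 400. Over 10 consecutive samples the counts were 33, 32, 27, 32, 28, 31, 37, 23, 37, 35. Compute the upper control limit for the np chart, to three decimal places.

p̄ = Σdᵢ / (k·n) = 315 / (10 × 400) = 0.07875
UCL = np̄ + 3·√(np̄(1−p̄)) = 31.5000 + 3 × √(31.5000×0.92125) = 31.5000 + 3 × 5.3870 = 47.6609

47.661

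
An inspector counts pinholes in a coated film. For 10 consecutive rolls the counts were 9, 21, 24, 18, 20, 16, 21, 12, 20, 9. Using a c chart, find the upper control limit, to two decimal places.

c̄ = (9 + 21 + 24 + 18 + 20 + 16 + 21 + 12 + 20 + 9) / 10 = 170 / 10 = 17.0000
UCL = c̄ + 3√c̄ = 17.0000 + 3 × √17.0000 = 17.0000 + 3 × 4.1231 = 29.3693

29.37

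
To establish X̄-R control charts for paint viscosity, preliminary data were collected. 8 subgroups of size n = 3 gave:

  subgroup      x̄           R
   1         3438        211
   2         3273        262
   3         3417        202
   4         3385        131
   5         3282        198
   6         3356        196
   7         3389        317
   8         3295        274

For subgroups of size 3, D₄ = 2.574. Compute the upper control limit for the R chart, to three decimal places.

R̄ = (211 + 262 + 202 + 131 + 198 + 196 + 317 + 274) / 8 = 1791.0000 / 8 = 223.8750
UCL_R = D₄·R̄ = 2.574 × 223.8750 = 576.2542

576.254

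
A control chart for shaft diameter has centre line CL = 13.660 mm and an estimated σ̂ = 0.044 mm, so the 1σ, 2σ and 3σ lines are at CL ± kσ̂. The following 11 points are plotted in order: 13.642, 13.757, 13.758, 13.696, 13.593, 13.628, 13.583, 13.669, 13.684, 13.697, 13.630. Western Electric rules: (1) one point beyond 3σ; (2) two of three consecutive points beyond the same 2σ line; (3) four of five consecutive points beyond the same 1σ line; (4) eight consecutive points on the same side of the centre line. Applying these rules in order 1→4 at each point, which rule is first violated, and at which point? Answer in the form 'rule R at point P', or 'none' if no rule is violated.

Zone of each point (C = within 1σ̂, B = 1σ̂–2σ̂, A = 2σ̂–3σ̂, * = beyond 3σ̂; sign = side of CL): 1:-C, 2:+A, 3:+A, 4:+C, 5:-B, 6:-C, 7:-B, 8:+C, 9:+C, 10:+C, 11:-C
Rule 2 (two of three consecutive points beyond the same 2σ limit) is satisfied at point 3.

rule 2 at point 3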